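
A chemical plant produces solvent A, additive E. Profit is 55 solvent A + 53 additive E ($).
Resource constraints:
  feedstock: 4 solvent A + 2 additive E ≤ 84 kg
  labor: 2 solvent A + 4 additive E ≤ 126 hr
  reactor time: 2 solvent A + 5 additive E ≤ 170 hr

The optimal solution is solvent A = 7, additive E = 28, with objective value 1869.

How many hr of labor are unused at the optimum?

0

labor used = 2·7 + 4·28 = 126; slack = 126 − 126 = 0.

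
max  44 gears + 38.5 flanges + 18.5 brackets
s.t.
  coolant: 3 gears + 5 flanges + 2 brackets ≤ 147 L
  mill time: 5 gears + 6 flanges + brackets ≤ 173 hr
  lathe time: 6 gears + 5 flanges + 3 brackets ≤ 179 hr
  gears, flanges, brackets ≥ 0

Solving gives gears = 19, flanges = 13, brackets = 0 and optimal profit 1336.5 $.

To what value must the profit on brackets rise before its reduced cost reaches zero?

20.5

Binding: mill time and lathe time. Non-binding: coolant (25 unused).
Slack constraints have shadow price 0 (complementary slackness).
The binding rows give the dual system: 5·y_mill time + 6·y_lathe time = 44 and 6·y_mill time + 5·y_lathe time = 38.5.
This yields shadow prices y_mill time = 1, y_lathe time = 6.5.
brackets enters the basis when its profit ≥ yᵀa₃ = 1·1 + 6.5·3 = 20.5.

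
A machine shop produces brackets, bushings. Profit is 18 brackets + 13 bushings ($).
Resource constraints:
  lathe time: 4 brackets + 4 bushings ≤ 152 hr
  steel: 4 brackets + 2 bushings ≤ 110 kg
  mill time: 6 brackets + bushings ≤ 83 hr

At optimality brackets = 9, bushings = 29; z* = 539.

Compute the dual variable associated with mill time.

1

At the optimum: lathe time uses 152 of 152 (binding); steel uses 94 of 110 (slack = 16); mill time uses 83 of 83 (binding).
By complementary slackness, y = 0 for the non-binding constraint.
Dual feasibility on the basic columns requires 4·y_lathe time + 6·y_mill time = 18, 4·y_lathe time + 1·y_mill time = 13.
Solving: y_lathe time = 3, y_mill time = 1.
Shadow price of mill time = 1.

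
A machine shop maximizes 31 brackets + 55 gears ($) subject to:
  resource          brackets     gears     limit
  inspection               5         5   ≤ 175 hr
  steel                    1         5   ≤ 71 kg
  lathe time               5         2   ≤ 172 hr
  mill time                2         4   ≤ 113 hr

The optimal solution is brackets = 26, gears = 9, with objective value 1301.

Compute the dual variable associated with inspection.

5

Check each constraint at x*: inspection 175/175 (tight); steel 71/71 (tight); lathe time 148/172 (slack 24); mill time 88/113 (slack 25).
Since lathe time, mill time are not tight, their duals are 0.
The binding rows give the dual system: 5·y_inspection + 1·y_steel = 31 and 5·y_inspection + 5·y_steel = 55.
Solving: y_inspection = 5, y_steel = 6.
Shadow price of inspection = 5.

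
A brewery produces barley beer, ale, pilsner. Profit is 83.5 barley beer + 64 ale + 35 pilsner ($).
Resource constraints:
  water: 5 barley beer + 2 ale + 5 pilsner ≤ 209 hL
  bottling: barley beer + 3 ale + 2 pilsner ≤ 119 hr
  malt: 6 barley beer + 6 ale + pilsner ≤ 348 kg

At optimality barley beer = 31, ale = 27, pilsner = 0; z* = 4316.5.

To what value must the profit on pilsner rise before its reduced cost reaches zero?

41

Binding: water and malt. Non-binding: bottling (7 unused).
By complementary slackness, y = 0 for the non-binding constraint.
Dual feasibility on the basic columns requires 5·y_water + 6·y_malt = 83.5, 2·y_water + 6·y_malt = 64.
This yields shadow prices y_water = 6.5, y_malt = 8.5.
pilsner enters the basis when its profit ≥ yᵀa₃ = 6.5·5 + 8.5·1 = 41.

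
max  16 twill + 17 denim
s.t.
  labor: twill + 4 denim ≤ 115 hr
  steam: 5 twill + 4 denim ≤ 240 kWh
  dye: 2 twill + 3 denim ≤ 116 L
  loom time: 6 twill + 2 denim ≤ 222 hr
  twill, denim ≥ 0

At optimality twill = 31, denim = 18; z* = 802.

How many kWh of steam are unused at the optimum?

steam used = 5·31 + 4·18 = 227; slack = 240 − 227 = 13.

13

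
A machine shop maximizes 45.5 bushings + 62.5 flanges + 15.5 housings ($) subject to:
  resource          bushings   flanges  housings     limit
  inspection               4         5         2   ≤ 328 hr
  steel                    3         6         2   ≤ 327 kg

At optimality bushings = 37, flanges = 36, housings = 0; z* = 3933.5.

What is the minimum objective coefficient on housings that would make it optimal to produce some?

Check each constraint at x*: inspection 328/328 (tight); steel 327/327 (tight).
The binding rows give the dual system: 4·y_inspection + 3·y_steel = 45.5 and 5·y_inspection + 6·y_steel = 62.5.
This yields shadow prices y_inspection = 9.5, y_steel = 2.5.
housings enters the basis when its profit ≥ yᵀa₃ = 9.5·2 + 2.5·2 = 24.

24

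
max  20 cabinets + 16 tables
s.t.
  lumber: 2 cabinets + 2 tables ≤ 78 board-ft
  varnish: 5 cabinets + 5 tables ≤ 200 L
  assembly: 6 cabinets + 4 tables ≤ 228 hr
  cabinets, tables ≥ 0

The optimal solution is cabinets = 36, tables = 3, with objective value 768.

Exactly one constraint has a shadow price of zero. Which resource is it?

varnish

lumber: 78/78 (binding)
varnish: 195/200 (slack 5)
assembly: 228/228 (binding)
By complementary slackness, a constraint with positive slack has shadow price 0 → varnish.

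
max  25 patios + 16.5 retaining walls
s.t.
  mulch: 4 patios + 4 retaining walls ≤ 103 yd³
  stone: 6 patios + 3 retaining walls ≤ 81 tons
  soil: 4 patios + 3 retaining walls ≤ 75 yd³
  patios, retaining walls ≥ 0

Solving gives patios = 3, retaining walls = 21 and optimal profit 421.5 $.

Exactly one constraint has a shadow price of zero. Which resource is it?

mulch

mulch: 96/103 (slack 7)
stone: 81/81 (binding)
soil: 75/75 (binding)
By complementary slackness, a constraint with positive slack has shadow price 0 → mulch.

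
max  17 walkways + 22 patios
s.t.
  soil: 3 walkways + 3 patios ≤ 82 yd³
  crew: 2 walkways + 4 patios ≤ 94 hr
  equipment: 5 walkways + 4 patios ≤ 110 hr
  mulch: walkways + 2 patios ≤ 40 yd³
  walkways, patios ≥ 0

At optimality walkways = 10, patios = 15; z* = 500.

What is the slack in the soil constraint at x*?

7

soil used = 3·10 + 3·15 = 75; slack = 82 − 75 = 7.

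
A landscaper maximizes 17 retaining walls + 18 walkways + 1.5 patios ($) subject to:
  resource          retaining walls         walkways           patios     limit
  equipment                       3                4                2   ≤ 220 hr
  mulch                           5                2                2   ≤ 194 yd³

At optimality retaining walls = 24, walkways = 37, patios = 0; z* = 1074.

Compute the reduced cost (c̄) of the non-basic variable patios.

Both equipment and mulch are binding at x*.
Dual feasibility on the basic columns requires 3·y_equipment + 5·y_mulch = 17, 4·y_equipment + 2·y_mulch = 18.
→ y_equipment = 4 and y_mulch = 1.
Reduced cost of patios: c₃ − yᵀa₃ = 1.5 − (4·2 + 1·2) = 1.5 − 10 = -8.5.

-8.5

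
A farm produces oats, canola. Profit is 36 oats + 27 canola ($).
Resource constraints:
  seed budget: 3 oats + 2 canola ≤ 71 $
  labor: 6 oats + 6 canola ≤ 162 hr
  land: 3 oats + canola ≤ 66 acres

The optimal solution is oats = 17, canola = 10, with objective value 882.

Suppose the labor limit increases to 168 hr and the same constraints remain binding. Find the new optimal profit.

Check each constraint at x*: seed budget 71/71 (tight); labor 162/162 (tight); land 61/66 (slack 5).
By complementary slackness, y = 0 for the non-binding constraint.
The binding rows give the dual system: 3·y_seed budget + 6·y_labor = 36 and 2·y_seed budget + 6·y_labor = 27.
Solving: y_seed budget = 9, y_labor = 1.5.
Δz = y_labor·Δb = 1.5 × (6) = 9, so new z* = 882 + 9 = 891.

891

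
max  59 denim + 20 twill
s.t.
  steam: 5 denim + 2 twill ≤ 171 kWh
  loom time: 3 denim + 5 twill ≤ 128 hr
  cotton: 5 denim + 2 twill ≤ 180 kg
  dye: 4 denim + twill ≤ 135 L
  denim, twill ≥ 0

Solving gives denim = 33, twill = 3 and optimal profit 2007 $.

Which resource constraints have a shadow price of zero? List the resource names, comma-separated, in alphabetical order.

steam: 171/171 (binding)
loom time: 114/128 (slack 14)
cotton: 171/180 (slack 9)
dye: 135/135 (binding)
By complementary slackness, a constraint with positive slack has shadow price 0 → cotton, loom time.

cotton, loom time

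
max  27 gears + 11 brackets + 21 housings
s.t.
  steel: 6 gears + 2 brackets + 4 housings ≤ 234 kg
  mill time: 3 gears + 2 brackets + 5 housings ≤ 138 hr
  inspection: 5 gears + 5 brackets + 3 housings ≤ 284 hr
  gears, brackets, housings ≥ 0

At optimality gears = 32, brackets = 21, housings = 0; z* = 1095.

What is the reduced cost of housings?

Binding: steel and mill time. Non-binding: inspection (19 unused).
Since inspection is not tight, its dual is 0.
The binding rows give the dual system: 6·y_steel + 3·y_mill time = 27 and 2·y_steel + 2·y_mill time = 11.
→ y_steel = 3.5 and y_mill time = 2.
Reduced cost of housings: c₃ − yᵀa₃ = 21 − (3.5·4 + 2·5) = 21 − 24 = -3.

-3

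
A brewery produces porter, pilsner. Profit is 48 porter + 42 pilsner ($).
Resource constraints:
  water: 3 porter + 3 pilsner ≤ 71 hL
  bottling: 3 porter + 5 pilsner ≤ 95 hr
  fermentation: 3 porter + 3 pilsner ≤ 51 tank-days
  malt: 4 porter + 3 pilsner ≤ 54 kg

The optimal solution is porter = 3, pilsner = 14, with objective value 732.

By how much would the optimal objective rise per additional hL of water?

Binding: fermentation and malt. Non-binding: water (20 unused), bottling (16 unused).
By complementary slackness, y = 0 for the non-binding constraints.
From A_Bᵀ y = c: 3·y_fermentation + 4·y_malt = 48; 3·y_fermentation + 3·y_malt = 42.
Solving: y_fermentation = 8, y_malt = 6.
Shadow price of water = 0.

0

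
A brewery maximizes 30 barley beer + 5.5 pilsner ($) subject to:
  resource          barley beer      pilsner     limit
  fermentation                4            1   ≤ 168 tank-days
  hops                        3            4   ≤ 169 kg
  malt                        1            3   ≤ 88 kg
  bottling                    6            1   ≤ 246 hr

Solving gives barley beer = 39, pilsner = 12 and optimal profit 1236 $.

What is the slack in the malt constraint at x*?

malt used = 1·39 + 3·12 = 75; slack = 88 − 75 = 13.

13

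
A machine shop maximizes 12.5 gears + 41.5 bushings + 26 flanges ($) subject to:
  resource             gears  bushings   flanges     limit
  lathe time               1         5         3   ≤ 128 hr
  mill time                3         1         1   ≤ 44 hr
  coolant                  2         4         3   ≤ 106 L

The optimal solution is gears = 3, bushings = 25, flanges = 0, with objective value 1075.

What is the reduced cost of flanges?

At the optimum: lathe time uses 128 of 128 (binding); mill time uses 34 of 44 (slack = 10); coolant uses 106 of 106 (binding).
Slack constraints have shadow price 0 (complementary slackness).
Dual feasibility on the basic columns requires 1·y_lathe time + 2·y_coolant = 12.5, 5·y_lathe time + 4·y_coolant = 41.5.
Solving: y_lathe time = 5.5, y_coolant = 3.5.
Reduced cost of flanges: c₃ − yᵀa₃ = 26 − (5.5·3 + 3.5·3) = 26 − 27 = -1.

-1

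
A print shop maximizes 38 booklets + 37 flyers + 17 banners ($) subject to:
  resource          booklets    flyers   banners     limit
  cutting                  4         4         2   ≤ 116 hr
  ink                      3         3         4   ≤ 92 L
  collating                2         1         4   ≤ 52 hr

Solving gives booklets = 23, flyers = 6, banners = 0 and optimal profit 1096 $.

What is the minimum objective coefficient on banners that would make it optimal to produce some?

At the optimum: cutting uses 116 of 116 (binding); ink uses 87 of 92 (slack = 5); collating uses 52 of 52 (binding).
By complementary slackness, y = 0 for the non-binding constraint.
From A_Bᵀ y = c: 4·y_cutting + 2·y_collating = 38; 4·y_cutting + 1·y_collating = 37.
Solving: y_cutting = 9, y_collating = 1.
banners enters the basis when its profit ≥ yᵀa₃ = 9·2 + 1·4 = 22.

22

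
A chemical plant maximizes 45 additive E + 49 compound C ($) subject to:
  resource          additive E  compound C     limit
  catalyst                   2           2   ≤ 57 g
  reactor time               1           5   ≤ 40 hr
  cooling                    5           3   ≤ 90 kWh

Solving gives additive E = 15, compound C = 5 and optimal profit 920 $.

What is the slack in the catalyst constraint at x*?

17

catalyst used = 2·15 + 2·5 = 40; slack = 57 − 40 = 17.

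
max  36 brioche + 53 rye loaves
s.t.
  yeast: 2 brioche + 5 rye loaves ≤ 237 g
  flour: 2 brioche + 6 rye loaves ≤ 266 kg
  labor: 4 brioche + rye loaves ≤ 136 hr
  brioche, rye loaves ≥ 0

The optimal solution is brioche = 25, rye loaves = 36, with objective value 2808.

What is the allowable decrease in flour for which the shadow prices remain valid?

198

Binding constraints: flour, labor. The basis is B = [[2,6],[4,1]] with det -22.
Per unit decrease in flour, x* moves by d = (0.0455, -0.1818).
The basis stays optimal until rye loaves reaches 0; allowable decrease = 198 kg.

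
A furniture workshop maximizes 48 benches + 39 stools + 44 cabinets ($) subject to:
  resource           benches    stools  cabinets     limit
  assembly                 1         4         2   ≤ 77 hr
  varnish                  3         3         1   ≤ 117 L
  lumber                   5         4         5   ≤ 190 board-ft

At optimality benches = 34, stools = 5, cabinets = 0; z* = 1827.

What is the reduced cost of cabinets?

-2

Check each constraint at x*: assembly 54/77 (slack 23); varnish 117/117 (tight); lumber 190/190 (tight).
Slack constraints have shadow price 0 (complementary slackness).
The binding rows give the dual system: 3·y_varnish + 5·y_lumber = 48 and 3·y_varnish + 4·y_lumber = 39.
Solving: y_varnish = 1, y_lumber = 9.
Reduced cost of cabinets: c₃ − yᵀa₃ = 44 − (1·1 + 9·5) = 44 − 46 = -2.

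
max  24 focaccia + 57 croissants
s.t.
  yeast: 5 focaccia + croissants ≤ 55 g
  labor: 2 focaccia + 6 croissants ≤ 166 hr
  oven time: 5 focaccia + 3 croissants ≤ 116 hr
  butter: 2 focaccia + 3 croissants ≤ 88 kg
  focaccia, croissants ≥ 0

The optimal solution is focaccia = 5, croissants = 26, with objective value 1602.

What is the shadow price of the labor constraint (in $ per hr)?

At the optimum: yeast uses 51 of 55 (slack = 4); labor uses 166 of 166 (binding); oven time uses 103 of 116 (slack = 13); butter uses 88 of 88 (binding).
Slack constraints have shadow price 0 (complementary slackness).
Dual feasibility on the basic columns requires 2·y_labor + 2·y_butter = 24, 6·y_labor + 3·y_butter = 57.
→ y_labor = 7 and y_butter = 5.
Shadow price of labor = 7.

7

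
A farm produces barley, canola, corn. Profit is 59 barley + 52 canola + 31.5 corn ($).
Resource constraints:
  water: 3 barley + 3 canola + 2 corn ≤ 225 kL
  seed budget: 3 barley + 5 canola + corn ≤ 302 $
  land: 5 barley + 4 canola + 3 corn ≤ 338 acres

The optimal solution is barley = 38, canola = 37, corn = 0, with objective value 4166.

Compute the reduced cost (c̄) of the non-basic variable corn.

Binding: water and land. Non-binding: seed budget (3 unused).
Slack constraints have shadow price 0 (complementary slackness).
Dual feasibility on the basic columns requires 3·y_water + 5·y_land = 59, 3·y_water + 4·y_land = 52.
This yields shadow prices y_water = 8, y_land = 7.
Reduced cost of corn: c₃ − yᵀa₃ = 31.5 − (8·2 + 7·3) = 31.5 − 37 = -5.5.

-5.5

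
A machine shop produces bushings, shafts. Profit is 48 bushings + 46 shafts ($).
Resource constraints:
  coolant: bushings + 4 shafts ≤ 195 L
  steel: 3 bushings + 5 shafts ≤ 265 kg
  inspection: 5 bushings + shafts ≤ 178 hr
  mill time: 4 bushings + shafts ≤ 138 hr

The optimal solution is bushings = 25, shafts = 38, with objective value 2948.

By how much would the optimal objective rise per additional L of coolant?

0

Check each constraint at x*: coolant 177/195 (slack 18); steel 265/265 (tight); inspection 163/178 (slack 15); mill time 138/138 (tight).
Since coolant, inspection are not tight, their duals are 0.
The binding rows give the dual system: 3·y_steel + 4·y_mill time = 48 and 5·y_steel + 1·y_mill time = 46.
Solving: y_steel = 8, y_mill time = 6.
Shadow price of coolant = 0.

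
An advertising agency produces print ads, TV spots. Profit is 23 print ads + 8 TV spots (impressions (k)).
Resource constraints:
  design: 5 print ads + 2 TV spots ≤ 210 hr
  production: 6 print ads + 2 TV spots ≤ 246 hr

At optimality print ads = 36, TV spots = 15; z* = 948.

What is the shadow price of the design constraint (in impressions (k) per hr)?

1

At the optimum: design uses 210 of 210 (binding); production uses 246 of 246 (binding).
Dual feasibility on the basic columns requires 5·y_design + 6·y_production = 23, 2·y_design + 2·y_production = 8.
Solving: y_design = 1, y_production = 3.
Shadow price of design = 1.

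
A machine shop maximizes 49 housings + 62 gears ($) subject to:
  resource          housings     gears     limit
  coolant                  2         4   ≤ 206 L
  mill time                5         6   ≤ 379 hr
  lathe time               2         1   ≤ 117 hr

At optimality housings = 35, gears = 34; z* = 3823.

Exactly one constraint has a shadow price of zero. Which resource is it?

coolant: 206/206 (binding)
mill time: 379/379 (binding)
lathe time: 104/117 (slack 13)
By complementary slackness, a constraint with positive slack has shadow price 0 → lathe time.

lathe time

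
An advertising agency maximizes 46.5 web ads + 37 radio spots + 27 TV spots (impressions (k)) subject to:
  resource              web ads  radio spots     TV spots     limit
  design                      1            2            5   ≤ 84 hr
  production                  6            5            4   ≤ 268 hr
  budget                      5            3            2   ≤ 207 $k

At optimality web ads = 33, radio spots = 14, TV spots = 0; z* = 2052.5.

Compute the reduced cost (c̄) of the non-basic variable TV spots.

Binding: production and budget. Non-binding: design (23 unused).
Since design is not tight, its dual is 0.
Dual feasibility on the basic columns requires 6·y_production + 5·y_budget = 46.5, 5·y_production + 3·y_budget = 37.
Solving: y_production = 6.5, y_budget = 1.5.
Reduced cost of TV spots: c₃ − yᵀa₃ = 27 − (6.5·4 + 1.5·2) = 27 − 29 = -2.

-2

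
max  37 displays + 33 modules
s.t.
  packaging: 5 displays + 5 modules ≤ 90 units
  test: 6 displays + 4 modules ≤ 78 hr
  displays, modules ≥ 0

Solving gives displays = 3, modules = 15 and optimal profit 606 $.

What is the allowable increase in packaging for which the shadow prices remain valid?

7.5

Binding constraints: packaging, test. The basis is B = [[5,5],[6,4]] with det -10.
Per unit increase in packaging, x* moves by d = (-0.4, 0.6).
The basis stays optimal until displays reaches 0; allowable increase = 7.5 units.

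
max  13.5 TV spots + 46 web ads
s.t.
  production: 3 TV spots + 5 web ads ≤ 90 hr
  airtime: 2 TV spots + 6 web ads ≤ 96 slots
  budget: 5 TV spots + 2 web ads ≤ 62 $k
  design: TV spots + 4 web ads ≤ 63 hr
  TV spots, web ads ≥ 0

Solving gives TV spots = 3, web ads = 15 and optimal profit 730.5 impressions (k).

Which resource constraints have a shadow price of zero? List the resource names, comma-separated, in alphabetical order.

budget, production

production: 84/90 (slack 6)
airtime: 96/96 (binding)
budget: 45/62 (slack 17)
design: 63/63 (binding)
By complementary slackness, a constraint with positive slack has shadow price 0 → budget, production.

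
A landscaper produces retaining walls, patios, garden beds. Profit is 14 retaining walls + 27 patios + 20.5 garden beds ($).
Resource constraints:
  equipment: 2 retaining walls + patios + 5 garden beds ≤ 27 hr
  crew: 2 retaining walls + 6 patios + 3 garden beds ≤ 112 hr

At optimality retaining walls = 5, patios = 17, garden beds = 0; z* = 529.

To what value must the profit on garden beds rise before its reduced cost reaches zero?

At the optimum: equipment uses 27 of 27 (binding); crew uses 112 of 112 (binding).
Dual feasibility on the basic columns requires 2·y_equipment + 2·y_crew = 14, 1·y_equipment + 6·y_crew = 27.
Solving: y_equipment = 3, y_crew = 4.
garden beds enters the basis when its profit ≥ yᵀa₃ = 3·5 + 4·3 = 27.

27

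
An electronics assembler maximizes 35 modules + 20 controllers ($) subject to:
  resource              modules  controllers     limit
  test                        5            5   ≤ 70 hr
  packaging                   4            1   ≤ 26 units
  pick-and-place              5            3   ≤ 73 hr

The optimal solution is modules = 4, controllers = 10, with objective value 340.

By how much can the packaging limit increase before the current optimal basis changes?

Binding constraints: test, packaging. The basis is B = [[5,5],[4,1]] with det -15.
Per unit increase in packaging, x* moves by d = (0.3333, -0.3333).
The basis stays optimal until controllers reaches 0; allowable increase = 30 units.

30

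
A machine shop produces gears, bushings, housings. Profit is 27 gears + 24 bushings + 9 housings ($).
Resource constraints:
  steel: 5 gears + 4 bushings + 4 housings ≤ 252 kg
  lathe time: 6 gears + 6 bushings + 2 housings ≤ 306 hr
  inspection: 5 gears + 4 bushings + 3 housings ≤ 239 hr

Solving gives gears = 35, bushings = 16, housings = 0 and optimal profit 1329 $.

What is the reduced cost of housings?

Binding: lathe time and inspection. Non-binding: steel (13 unused).
By complementary slackness, y = 0 for the non-binding constraint.
The binding rows give the dual system: 6·y_lathe time + 5·y_inspection = 27 and 6·y_lathe time + 4·y_inspection = 24.
→ y_lathe time = 2 and y_inspection = 3.
Reduced cost of housings: c₃ − yᵀa₃ = 9 − (2·2 + 3·3) = 9 − 13 = -4.

-4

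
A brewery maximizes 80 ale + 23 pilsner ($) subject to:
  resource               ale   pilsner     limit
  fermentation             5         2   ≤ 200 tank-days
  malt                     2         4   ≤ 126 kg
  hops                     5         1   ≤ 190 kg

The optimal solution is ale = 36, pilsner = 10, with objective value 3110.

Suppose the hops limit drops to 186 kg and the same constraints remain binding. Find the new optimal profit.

Check each constraint at x*: fermentation 200/200 (tight); malt 112/126 (slack 14); hops 190/190 (tight).
Since malt is not tight, its dual is 0.
The binding rows give the dual system: 5·y_fermentation + 5·y_hops = 80 and 2·y_fermentation + 1·y_hops = 23.
This yields shadow prices y_fermentation = 7, y_hops = 9.
Δz = y_hops·Δb = 9 × (-4) = -36, so new z* = 3110 − 36 = 3074.

3074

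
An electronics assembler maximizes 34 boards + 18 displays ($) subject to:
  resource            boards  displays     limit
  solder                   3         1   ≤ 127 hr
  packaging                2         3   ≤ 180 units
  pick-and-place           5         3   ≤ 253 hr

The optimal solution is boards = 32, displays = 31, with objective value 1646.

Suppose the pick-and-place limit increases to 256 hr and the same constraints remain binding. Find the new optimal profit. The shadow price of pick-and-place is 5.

1661

Δb = 3, so new z* = 1646 + (5)·(3) = 1646 + 15 = 1661.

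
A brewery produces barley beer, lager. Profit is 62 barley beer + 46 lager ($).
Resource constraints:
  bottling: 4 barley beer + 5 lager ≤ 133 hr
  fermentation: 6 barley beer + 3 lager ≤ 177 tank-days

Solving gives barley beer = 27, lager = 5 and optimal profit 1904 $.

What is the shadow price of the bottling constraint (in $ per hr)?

Both bottling and fermentation are binding at x*.
The binding rows give the dual system: 4·y_bottling + 6·y_fermentation = 62 and 5·y_bottling + 3·y_fermentation = 46.
→ y_bottling = 5 and y_fermentation = 7.
Shadow price of bottling = 5.

5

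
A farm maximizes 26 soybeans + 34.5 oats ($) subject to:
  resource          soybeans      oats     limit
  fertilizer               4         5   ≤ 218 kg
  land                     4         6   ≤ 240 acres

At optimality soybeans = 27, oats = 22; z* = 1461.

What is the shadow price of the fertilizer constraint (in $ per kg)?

4.5

Both fertilizer and land are binding at x*.
Dual feasibility on the basic columns requires 4·y_fertilizer + 4·y_land = 26, 5·y_fertilizer + 6·y_land = 34.5.
Solving: y_fertilizer = 4.5, y_land = 2.
Shadow price of fertilizer = 4.5.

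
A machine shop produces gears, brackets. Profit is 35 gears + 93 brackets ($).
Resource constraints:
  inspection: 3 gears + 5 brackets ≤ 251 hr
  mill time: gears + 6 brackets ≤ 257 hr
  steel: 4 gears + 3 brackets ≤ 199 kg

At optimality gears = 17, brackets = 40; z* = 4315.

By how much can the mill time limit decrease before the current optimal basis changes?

13

Binding constraints: inspection, mill time. The basis is B = [[3,5],[1,6]] with det 13.
Per unit decrease in mill time, x* moves by d = (0.3846, -0.2308).
The basis stays optimal until steel becomes binding; allowable decrease = 13 hr.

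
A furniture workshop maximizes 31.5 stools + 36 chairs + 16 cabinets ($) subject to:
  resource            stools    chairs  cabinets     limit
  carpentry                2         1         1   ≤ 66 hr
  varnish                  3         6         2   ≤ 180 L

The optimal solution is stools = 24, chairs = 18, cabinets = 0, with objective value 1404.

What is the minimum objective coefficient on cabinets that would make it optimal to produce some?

Check each constraint at x*: carpentry 66/66 (tight); varnish 180/180 (tight).
The binding rows give the dual system: 2·y_carpentry + 3·y_varnish = 31.5 and 1·y_carpentry + 6·y_varnish = 36.
This yields shadow prices y_carpentry = 9, y_varnish = 4.5.
cabinets enters the basis when its profit ≥ yᵀa₃ = 9·1 + 4.5·2 = 18.

18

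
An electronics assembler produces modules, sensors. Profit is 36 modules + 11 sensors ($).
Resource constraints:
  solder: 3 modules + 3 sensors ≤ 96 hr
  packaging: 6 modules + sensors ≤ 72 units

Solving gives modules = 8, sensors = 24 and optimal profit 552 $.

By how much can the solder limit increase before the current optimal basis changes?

120

Binding constraints: solder, packaging. The basis is B = [[3,3],[6,1]] with det -15.
Per unit increase in solder, x* moves by d = (-0.0667, 0.4).
The basis stays optimal until modules reaches 0; allowable increase = 120 hr.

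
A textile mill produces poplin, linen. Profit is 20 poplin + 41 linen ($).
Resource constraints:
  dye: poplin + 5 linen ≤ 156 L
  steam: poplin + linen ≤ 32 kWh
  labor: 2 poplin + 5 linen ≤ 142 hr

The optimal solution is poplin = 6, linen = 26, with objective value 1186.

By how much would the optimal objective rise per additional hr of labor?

At the optimum: dye uses 136 of 156 (slack = 20); steam uses 32 of 32 (binding); labor uses 142 of 142 (binding).
Since dye is not tight, its dual is 0.
From A_Bᵀ y = c: 1·y_steam + 2·y_labor = 20; 1·y_steam + 5·y_labor = 41.
Solving: y_steam = 6, y_labor = 7.
Shadow price of labor = 7.

7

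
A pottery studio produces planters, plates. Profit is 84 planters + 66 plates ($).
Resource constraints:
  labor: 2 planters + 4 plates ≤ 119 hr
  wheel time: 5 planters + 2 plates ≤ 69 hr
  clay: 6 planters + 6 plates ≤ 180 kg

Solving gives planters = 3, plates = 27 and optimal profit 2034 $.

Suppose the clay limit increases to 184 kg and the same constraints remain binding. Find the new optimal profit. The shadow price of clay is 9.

2070

Δb = 4, so new z* = 2034 + (9)·(4) = 2034 + 36 = 2070.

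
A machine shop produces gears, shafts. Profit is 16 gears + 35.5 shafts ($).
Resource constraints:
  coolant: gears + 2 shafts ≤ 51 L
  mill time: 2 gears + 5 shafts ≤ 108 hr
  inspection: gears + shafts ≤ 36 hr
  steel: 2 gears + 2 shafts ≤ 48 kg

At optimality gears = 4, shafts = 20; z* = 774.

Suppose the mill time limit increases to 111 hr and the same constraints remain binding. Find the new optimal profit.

At the optimum: coolant uses 44 of 51 (slack = 7); mill time uses 108 of 108 (binding); inspection uses 24 of 36 (slack = 12); steel uses 48 of 48 (binding).
Slack constraints have shadow price 0 (complementary slackness).
From A_Bᵀ y = c: 2·y_mill time + 2·y_steel = 16; 5·y_mill time + 2·y_steel = 35.5.
This yields shadow prices y_mill time = 6.5, y_steel = 1.5.
Δz = y_mill time·Δb = 6.5 × (3) = 19.5, so new z* = 774 + 19.5 = 793.5.

793.5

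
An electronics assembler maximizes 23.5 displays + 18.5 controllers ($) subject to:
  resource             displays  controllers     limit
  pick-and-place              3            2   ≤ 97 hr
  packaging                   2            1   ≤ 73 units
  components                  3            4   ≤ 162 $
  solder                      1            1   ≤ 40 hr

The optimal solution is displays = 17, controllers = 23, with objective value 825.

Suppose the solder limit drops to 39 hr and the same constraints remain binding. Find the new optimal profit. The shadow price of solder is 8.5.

Δb = -1, so new z* = 825 + (8.5)·(-1) = 825 − 8.5 = 816.5.

816.5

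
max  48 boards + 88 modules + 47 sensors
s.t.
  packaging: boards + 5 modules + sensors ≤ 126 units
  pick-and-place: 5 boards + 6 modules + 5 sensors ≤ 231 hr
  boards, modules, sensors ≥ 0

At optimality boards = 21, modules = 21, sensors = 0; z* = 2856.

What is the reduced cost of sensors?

At the optimum: packaging uses 126 of 126 (binding); pick-and-place uses 231 of 231 (binding).
From A_Bᵀ y = c: 1·y_packaging + 5·y_pick-and-place = 48; 5·y_packaging + 6·y_pick-and-place = 88.
Solving: y_packaging = 8, y_pick-and-place = 8.
Reduced cost of sensors: c₃ − yᵀa₃ = 47 − (8·1 + 8·5) = 47 − 48 = -1.

-1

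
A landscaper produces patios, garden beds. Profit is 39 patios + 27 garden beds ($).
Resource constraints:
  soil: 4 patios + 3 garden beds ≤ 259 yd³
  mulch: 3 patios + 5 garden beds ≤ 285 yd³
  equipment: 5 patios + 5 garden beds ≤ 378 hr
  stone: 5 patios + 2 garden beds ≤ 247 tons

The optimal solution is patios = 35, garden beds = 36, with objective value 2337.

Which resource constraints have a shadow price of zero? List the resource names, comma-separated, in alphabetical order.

soil: 248/259 (slack 11)
mulch: 285/285 (binding)
equipment: 355/378 (slack 23)
stone: 247/247 (binding)
By complementary slackness, a constraint with positive slack has shadow price 0 → equipment, soil.

equipment, soil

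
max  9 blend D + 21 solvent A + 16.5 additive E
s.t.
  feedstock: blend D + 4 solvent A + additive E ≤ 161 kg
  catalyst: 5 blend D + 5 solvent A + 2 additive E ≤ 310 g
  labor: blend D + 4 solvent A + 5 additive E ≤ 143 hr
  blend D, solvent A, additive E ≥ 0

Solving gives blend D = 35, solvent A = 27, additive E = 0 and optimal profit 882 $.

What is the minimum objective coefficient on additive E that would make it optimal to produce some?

At the optimum: feedstock uses 143 of 161 (slack = 18); catalyst uses 310 of 310 (binding); labor uses 143 of 143 (binding).
Slack constraints have shadow price 0 (complementary slackness).
The binding rows give the dual system: 5·y_catalyst + 1·y_labor = 9 and 5·y_catalyst + 4·y_labor = 21.
Solving: y_catalyst = 1, y_labor = 4.
additive E enters the basis when its profit ≥ yᵀa₃ = 1·2 + 4·5 = 22.

22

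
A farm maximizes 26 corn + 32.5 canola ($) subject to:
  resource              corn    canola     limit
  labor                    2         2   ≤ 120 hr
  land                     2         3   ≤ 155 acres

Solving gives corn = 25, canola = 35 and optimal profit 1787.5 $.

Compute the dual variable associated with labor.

At the optimum: labor uses 120 of 120 (binding); land uses 155 of 155 (binding).
Dual feasibility on the basic columns requires 2·y_labor + 2·y_land = 26, 2·y_labor + 3·y_land = 32.5.
Solving: y_labor = 6.5, y_land = 6.5.
Shadow price of labor = 6.5.

6.5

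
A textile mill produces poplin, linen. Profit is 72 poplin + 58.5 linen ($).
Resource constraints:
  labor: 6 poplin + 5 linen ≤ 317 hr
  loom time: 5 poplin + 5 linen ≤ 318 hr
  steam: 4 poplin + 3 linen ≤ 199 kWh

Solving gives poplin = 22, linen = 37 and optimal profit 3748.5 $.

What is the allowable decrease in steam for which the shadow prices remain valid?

8.8

Binding constraints: labor, steam. The basis is B = [[6,5],[4,3]] with det -2.
Per unit decrease in steam, x* moves by d = (-2.5, 3).
The basis stays optimal until poplin reaches 0; allowable decrease = 8.8 kWh.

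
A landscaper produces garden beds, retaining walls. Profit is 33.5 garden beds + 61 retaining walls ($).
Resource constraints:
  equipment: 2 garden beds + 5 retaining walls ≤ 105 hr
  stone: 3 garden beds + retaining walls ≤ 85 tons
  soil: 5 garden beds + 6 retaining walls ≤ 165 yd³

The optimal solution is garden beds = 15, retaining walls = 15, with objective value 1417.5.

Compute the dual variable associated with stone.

0

At the optimum: equipment uses 105 of 105 (binding); stone uses 60 of 85 (slack = 25); soil uses 165 of 165 (binding).
Slack constraints have shadow price 0 (complementary slackness).
The binding rows give the dual system: 2·y_equipment + 5·y_soil = 33.5 and 5·y_equipment + 6·y_soil = 61.
Solving: y_equipment = 8, y_soil = 3.5.
Shadow price of stone = 0.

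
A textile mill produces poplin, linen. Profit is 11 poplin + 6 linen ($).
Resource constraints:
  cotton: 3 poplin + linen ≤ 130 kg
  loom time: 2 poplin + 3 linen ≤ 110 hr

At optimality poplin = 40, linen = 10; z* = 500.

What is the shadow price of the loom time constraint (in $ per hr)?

1

Check each constraint at x*: cotton 130/130 (tight); loom time 110/110 (tight).
From A_Bᵀ y = c: 3·y_cotton + 2·y_loom time = 11; 1·y_cotton + 3·y_loom time = 6.
Solving: y_cotton = 3, y_loom time = 1.
Shadow price of loom time = 1.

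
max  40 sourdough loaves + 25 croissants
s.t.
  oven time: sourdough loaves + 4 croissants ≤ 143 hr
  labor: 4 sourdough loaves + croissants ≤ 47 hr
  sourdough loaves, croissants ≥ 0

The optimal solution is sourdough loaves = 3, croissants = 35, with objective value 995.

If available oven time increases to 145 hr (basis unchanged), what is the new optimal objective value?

1003

Check each constraint at x*: oven time 143/143 (tight); labor 47/47 (tight).
From A_Bᵀ y = c: 1·y_oven time + 4·y_labor = 40; 4·y_oven time + 1·y_labor = 25.
→ y_oven time = 4 and y_labor = 9.
Δz = y_oven time·Δb = 4 × (2) = 8, so new z* = 995 + 8 = 1003.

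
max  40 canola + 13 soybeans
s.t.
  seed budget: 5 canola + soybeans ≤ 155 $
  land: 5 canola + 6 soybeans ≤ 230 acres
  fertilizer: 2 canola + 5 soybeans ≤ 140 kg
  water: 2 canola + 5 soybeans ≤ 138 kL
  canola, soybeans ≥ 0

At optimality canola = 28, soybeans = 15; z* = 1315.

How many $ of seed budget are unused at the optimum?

seed budget used = 5·28 + 1·15 = 155; slack = 155 − 155 = 0.

0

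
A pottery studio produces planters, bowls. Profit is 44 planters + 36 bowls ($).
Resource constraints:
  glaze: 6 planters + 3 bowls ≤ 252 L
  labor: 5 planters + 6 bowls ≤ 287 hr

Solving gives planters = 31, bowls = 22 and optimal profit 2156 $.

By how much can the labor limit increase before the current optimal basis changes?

217

Binding constraints: glaze, labor. The basis is B = [[6,3],[5,6]] with det 21.
Per unit increase in labor, x* moves by d = (-0.1429, 0.2857).
The basis stays optimal until planters reaches 0; allowable increase = 217 hr.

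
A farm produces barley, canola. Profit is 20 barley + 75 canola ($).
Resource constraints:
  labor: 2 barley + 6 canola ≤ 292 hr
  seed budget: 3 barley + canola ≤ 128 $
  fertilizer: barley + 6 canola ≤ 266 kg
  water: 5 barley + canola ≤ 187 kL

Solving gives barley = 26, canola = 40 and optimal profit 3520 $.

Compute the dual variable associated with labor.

Check each constraint at x*: labor 292/292 (tight); seed budget 118/128 (slack 10); fertilizer 266/266 (tight); water 170/187 (slack 17).
Since seed budget, water are not tight, their duals are 0.
Dual feasibility on the basic columns requires 2·y_labor + 1·y_fertilizer = 20, 6·y_labor + 6·y_fertilizer = 75.
Solving: y_labor = 7.5, y_fertilizer = 5.
Shadow price of labor = 7.5.

7.5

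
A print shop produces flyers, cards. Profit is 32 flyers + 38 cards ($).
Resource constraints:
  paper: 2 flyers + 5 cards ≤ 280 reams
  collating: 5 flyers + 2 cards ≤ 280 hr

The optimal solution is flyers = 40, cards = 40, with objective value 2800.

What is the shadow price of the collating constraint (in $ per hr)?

4

Both paper and collating are binding at x*.
The binding rows give the dual system: 2·y_paper + 5·y_collating = 32 and 5·y_paper + 2·y_collating = 38.
→ y_paper = 6 and y_collating = 4.
Shadow price of collating = 4.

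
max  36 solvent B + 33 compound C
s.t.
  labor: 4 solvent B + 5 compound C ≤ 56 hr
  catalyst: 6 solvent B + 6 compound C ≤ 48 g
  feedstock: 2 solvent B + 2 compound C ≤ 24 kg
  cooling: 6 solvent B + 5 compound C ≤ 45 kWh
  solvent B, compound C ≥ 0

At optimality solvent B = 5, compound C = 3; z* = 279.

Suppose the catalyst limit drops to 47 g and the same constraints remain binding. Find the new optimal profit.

276

Binding: catalyst and cooling. Non-binding: labor (21 unused), feedstock (8 unused).
Slack constraints have shadow price 0 (complementary slackness).
From A_Bᵀ y = c: 6·y_catalyst + 6·y_cooling = 36; 6·y_catalyst + 5·y_cooling = 33.
→ y_catalyst = 3 and y_cooling = 3.
Δz = y_catalyst·Δb = 3 × (-1) = -3, so new z* = 279 − 3 = 276.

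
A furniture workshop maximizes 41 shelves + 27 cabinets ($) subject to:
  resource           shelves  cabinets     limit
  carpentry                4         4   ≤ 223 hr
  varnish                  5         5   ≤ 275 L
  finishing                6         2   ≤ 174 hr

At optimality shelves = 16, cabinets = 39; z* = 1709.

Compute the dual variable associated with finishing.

At the optimum: carpentry uses 220 of 223 (slack = 3); varnish uses 275 of 275 (binding); finishing uses 174 of 174 (binding).
By complementary slackness, y = 0 for the non-binding constraint.
From A_Bᵀ y = c: 5·y_varnish + 6·y_finishing = 41; 5·y_varnish + 2·y_finishing = 27.
Solving: y_varnish = 4, y_finishing = 3.5.
Shadow price of finishing = 3.5.

3.5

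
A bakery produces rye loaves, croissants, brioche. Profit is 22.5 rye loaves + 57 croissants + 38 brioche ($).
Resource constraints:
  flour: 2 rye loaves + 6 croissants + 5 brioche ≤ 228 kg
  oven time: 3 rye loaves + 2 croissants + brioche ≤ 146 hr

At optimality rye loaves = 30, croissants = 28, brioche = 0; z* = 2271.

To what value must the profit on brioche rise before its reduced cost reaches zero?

46.5

Both flour and oven time are binding at x*.
Dual feasibility on the basic columns requires 2·y_flour + 3·y_oven time = 22.5, 6·y_flour + 2·y_oven time = 57.
→ y_flour = 9 and y_oven time = 1.5.
brioche enters the basis when its profit ≥ yᵀa₃ = 9·5 + 1.5·1 = 46.5.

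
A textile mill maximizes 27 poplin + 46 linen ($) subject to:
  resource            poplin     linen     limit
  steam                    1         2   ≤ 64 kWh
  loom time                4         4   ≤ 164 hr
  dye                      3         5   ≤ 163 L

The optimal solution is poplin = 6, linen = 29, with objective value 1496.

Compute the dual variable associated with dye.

8

At the optimum: steam uses 64 of 64 (binding); loom time uses 140 of 164 (slack = 24); dye uses 163 of 163 (binding).
By complementary slackness, y = 0 for the non-binding constraint.
From A_Bᵀ y = c: 1·y_steam + 3·y_dye = 27; 2·y_steam + 5·y_dye = 46.
→ y_steam = 3 and y_dye = 8.
Shadow price of dye = 8.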